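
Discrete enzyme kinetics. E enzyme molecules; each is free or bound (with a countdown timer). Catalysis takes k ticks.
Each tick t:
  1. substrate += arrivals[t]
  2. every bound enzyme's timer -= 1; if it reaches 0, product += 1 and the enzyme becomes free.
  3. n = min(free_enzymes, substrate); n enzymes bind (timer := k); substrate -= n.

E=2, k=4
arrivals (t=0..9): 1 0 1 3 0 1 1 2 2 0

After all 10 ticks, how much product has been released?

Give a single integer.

t=0: arr=1 -> substrate=0 bound=1 product=0
t=1: arr=0 -> substrate=0 bound=1 product=0
t=2: arr=1 -> substrate=0 bound=2 product=0
t=3: arr=3 -> substrate=3 bound=2 product=0
t=4: arr=0 -> substrate=2 bound=2 product=1
t=5: arr=1 -> substrate=3 bound=2 product=1
t=6: arr=1 -> substrate=3 bound=2 product=2
t=7: arr=2 -> substrate=5 bound=2 product=2
t=8: arr=2 -> substrate=6 bound=2 product=3
t=9: arr=0 -> substrate=6 bound=2 product=3

Answer: 3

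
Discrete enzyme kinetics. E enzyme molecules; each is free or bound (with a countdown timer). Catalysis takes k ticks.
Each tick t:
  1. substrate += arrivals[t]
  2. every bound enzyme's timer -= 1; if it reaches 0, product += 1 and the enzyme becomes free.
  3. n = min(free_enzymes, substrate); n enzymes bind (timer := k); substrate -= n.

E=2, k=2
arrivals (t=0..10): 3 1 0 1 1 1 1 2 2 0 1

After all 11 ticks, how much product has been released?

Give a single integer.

t=0: arr=3 -> substrate=1 bound=2 product=0
t=1: arr=1 -> substrate=2 bound=2 product=0
t=2: arr=0 -> substrate=0 bound=2 product=2
t=3: arr=1 -> substrate=1 bound=2 product=2
t=4: arr=1 -> substrate=0 bound=2 product=4
t=5: arr=1 -> substrate=1 bound=2 product=4
t=6: arr=1 -> substrate=0 bound=2 product=6
t=7: arr=2 -> substrate=2 bound=2 product=6
t=8: arr=2 -> substrate=2 bound=2 product=8
t=9: arr=0 -> substrate=2 bound=2 product=8
t=10: arr=1 -> substrate=1 bound=2 product=10

Answer: 10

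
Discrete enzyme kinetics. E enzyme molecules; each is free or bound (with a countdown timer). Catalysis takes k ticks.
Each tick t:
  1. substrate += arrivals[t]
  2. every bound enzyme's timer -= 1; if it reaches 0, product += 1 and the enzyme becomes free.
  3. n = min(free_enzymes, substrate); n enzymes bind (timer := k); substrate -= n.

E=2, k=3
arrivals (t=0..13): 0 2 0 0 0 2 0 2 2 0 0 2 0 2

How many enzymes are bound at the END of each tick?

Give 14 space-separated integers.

t=0: arr=0 -> substrate=0 bound=0 product=0
t=1: arr=2 -> substrate=0 bound=2 product=0
t=2: arr=0 -> substrate=0 bound=2 product=0
t=3: arr=0 -> substrate=0 bound=2 product=0
t=4: arr=0 -> substrate=0 bound=0 product=2
t=5: arr=2 -> substrate=0 bound=2 product=2
t=6: arr=0 -> substrate=0 bound=2 product=2
t=7: arr=2 -> substrate=2 bound=2 product=2
t=8: arr=2 -> substrate=2 bound=2 product=4
t=9: arr=0 -> substrate=2 bound=2 product=4
t=10: arr=0 -> substrate=2 bound=2 product=4
t=11: arr=2 -> substrate=2 bound=2 product=6
t=12: arr=0 -> substrate=2 bound=2 product=6
t=13: arr=2 -> substrate=4 bound=2 product=6

Answer: 0 2 2 2 0 2 2 2 2 2 2 2 2 2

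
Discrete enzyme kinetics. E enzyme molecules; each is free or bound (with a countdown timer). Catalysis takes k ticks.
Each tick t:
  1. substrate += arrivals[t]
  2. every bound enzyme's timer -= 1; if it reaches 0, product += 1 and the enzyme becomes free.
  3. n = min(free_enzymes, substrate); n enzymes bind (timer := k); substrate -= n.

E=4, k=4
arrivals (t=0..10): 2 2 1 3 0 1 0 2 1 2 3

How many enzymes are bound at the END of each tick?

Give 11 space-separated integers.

t=0: arr=2 -> substrate=0 bound=2 product=0
t=1: arr=2 -> substrate=0 bound=4 product=0
t=2: arr=1 -> substrate=1 bound=4 product=0
t=3: arr=3 -> substrate=4 bound=4 product=0
t=4: arr=0 -> substrate=2 bound=4 product=2
t=5: arr=1 -> substrate=1 bound=4 product=4
t=6: arr=0 -> substrate=1 bound=4 product=4
t=7: arr=2 -> substrate=3 bound=4 product=4
t=8: arr=1 -> substrate=2 bound=4 product=6
t=9: arr=2 -> substrate=2 bound=4 product=8
t=10: arr=3 -> substrate=5 bound=4 product=8

Answer: 2 4 4 4 4 4 4 4 4 4 4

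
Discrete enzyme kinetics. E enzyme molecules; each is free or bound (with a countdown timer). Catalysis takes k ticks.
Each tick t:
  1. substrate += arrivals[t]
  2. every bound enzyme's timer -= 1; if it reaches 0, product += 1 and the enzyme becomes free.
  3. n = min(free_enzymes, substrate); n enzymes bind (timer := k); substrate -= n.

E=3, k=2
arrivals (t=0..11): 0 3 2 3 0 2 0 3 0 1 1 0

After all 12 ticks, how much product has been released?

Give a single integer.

Answer: 14

Derivation:
t=0: arr=0 -> substrate=0 bound=0 product=0
t=1: arr=3 -> substrate=0 bound=3 product=0
t=2: arr=2 -> substrate=2 bound=3 product=0
t=3: arr=3 -> substrate=2 bound=3 product=3
t=4: arr=0 -> substrate=2 bound=3 product=3
t=5: arr=2 -> substrate=1 bound=3 product=6
t=6: arr=0 -> substrate=1 bound=3 product=6
t=7: arr=3 -> substrate=1 bound=3 product=9
t=8: arr=0 -> substrate=1 bound=3 product=9
t=9: arr=1 -> substrate=0 bound=2 product=12
t=10: arr=1 -> substrate=0 bound=3 product=12
t=11: arr=0 -> substrate=0 bound=1 product=14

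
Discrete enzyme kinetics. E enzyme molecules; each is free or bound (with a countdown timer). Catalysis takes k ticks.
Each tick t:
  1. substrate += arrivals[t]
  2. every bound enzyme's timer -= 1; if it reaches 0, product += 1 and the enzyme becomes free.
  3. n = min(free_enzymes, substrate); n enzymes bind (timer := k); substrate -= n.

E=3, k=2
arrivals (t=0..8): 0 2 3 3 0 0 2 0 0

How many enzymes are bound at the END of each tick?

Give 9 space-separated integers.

Answer: 0 2 3 3 3 3 3 2 1

Derivation:
t=0: arr=0 -> substrate=0 bound=0 product=0
t=1: arr=2 -> substrate=0 bound=2 product=0
t=2: arr=3 -> substrate=2 bound=3 product=0
t=3: arr=3 -> substrate=3 bound=3 product=2
t=4: arr=0 -> substrate=2 bound=3 product=3
t=5: arr=0 -> substrate=0 bound=3 product=5
t=6: arr=2 -> substrate=1 bound=3 product=6
t=7: arr=0 -> substrate=0 bound=2 product=8
t=8: arr=0 -> substrate=0 bound=1 product=9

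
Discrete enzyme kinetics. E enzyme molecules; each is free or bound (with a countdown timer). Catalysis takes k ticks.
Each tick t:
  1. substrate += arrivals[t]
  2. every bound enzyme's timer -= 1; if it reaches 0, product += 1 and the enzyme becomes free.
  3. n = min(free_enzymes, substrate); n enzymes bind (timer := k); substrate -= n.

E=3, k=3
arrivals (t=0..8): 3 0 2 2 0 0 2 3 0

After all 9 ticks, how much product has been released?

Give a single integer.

t=0: arr=3 -> substrate=0 bound=3 product=0
t=1: arr=0 -> substrate=0 bound=3 product=0
t=2: arr=2 -> substrate=2 bound=3 product=0
t=3: arr=2 -> substrate=1 bound=3 product=3
t=4: arr=0 -> substrate=1 bound=3 product=3
t=5: arr=0 -> substrate=1 bound=3 product=3
t=6: arr=2 -> substrate=0 bound=3 product=6
t=7: arr=3 -> substrate=3 bound=3 product=6
t=8: arr=0 -> substrate=3 bound=3 product=6

Answer: 6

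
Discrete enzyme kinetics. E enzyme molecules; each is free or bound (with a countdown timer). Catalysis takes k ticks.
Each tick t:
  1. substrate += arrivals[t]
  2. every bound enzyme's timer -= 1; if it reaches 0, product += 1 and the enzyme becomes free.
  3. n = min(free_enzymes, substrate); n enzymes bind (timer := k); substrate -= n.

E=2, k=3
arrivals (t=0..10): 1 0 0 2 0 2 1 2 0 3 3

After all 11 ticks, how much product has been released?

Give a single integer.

t=0: arr=1 -> substrate=0 bound=1 product=0
t=1: arr=0 -> substrate=0 bound=1 product=0
t=2: arr=0 -> substrate=0 bound=1 product=0
t=3: arr=2 -> substrate=0 bound=2 product=1
t=4: arr=0 -> substrate=0 bound=2 product=1
t=5: arr=2 -> substrate=2 bound=2 product=1
t=6: arr=1 -> substrate=1 bound=2 product=3
t=7: arr=2 -> substrate=3 bound=2 product=3
t=8: arr=0 -> substrate=3 bound=2 product=3
t=9: arr=3 -> substrate=4 bound=2 product=5
t=10: arr=3 -> substrate=7 bound=2 product=5

Answer: 5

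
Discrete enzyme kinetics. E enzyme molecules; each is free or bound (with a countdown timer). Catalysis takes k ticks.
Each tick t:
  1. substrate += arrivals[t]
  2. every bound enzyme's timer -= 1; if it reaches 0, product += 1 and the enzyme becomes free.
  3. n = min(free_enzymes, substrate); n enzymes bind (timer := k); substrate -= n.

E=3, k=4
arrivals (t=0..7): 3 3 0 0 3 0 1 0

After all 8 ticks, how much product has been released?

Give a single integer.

Answer: 3

Derivation:
t=0: arr=3 -> substrate=0 bound=3 product=0
t=1: arr=3 -> substrate=3 bound=3 product=0
t=2: arr=0 -> substrate=3 bound=3 product=0
t=3: arr=0 -> substrate=3 bound=3 product=0
t=4: arr=3 -> substrate=3 bound=3 product=3
t=5: arr=0 -> substrate=3 bound=3 product=3
t=6: arr=1 -> substrate=4 bound=3 product=3
t=7: arr=0 -> substrate=4 bound=3 product=3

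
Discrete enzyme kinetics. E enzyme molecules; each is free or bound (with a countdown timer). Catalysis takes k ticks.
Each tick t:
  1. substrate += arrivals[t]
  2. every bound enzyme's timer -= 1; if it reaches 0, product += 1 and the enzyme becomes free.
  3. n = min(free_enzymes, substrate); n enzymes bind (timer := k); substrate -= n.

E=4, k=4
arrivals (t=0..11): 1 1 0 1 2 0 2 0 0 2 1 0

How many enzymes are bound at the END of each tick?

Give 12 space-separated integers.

Answer: 1 2 2 3 4 3 4 4 2 4 4 3

Derivation:
t=0: arr=1 -> substrate=0 bound=1 product=0
t=1: arr=1 -> substrate=0 bound=2 product=0
t=2: arr=0 -> substrate=0 bound=2 product=0
t=3: arr=1 -> substrate=0 bound=3 product=0
t=4: arr=2 -> substrate=0 bound=4 product=1
t=5: arr=0 -> substrate=0 bound=3 product=2
t=6: arr=2 -> substrate=1 bound=4 product=2
t=7: arr=0 -> substrate=0 bound=4 product=3
t=8: arr=0 -> substrate=0 bound=2 product=5
t=9: arr=2 -> substrate=0 bound=4 product=5
t=10: arr=1 -> substrate=0 bound=4 product=6
t=11: arr=0 -> substrate=0 bound=3 product=7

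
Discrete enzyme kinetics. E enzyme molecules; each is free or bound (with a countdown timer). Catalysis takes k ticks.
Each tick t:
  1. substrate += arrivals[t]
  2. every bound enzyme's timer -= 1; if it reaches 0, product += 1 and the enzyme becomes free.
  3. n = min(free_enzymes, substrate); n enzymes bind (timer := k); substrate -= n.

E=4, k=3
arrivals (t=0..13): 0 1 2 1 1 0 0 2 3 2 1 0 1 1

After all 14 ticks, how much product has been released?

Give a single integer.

t=0: arr=0 -> substrate=0 bound=0 product=0
t=1: arr=1 -> substrate=0 bound=1 product=0
t=2: arr=2 -> substrate=0 bound=3 product=0
t=3: arr=1 -> substrate=0 bound=4 product=0
t=4: arr=1 -> substrate=0 bound=4 product=1
t=5: arr=0 -> substrate=0 bound=2 product=3
t=6: arr=0 -> substrate=0 bound=1 product=4
t=7: arr=2 -> substrate=0 bound=2 product=5
t=8: arr=3 -> substrate=1 bound=4 product=5
t=9: arr=2 -> substrate=3 bound=4 product=5
t=10: arr=1 -> substrate=2 bound=4 product=7
t=11: arr=0 -> substrate=0 bound=4 product=9
t=12: arr=1 -> substrate=1 bound=4 product=9
t=13: arr=1 -> substrate=0 bound=4 product=11

Answer: 11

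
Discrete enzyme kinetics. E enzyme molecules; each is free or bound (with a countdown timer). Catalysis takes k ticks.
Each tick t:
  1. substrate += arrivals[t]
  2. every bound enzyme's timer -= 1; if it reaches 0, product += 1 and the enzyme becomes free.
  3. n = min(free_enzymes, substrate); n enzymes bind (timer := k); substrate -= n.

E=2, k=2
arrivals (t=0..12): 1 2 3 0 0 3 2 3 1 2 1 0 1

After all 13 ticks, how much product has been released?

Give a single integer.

Answer: 11

Derivation:
t=0: arr=1 -> substrate=0 bound=1 product=0
t=1: arr=2 -> substrate=1 bound=2 product=0
t=2: arr=3 -> substrate=3 bound=2 product=1
t=3: arr=0 -> substrate=2 bound=2 product=2
t=4: arr=0 -> substrate=1 bound=2 product=3
t=5: arr=3 -> substrate=3 bound=2 product=4
t=6: arr=2 -> substrate=4 bound=2 product=5
t=7: arr=3 -> substrate=6 bound=2 product=6
t=8: arr=1 -> substrate=6 bound=2 product=7
t=9: arr=2 -> substrate=7 bound=2 product=8
t=10: arr=1 -> substrate=7 bound=2 product=9
t=11: arr=0 -> substrate=6 bound=2 product=10
t=12: arr=1 -> substrate=6 bound=2 product=11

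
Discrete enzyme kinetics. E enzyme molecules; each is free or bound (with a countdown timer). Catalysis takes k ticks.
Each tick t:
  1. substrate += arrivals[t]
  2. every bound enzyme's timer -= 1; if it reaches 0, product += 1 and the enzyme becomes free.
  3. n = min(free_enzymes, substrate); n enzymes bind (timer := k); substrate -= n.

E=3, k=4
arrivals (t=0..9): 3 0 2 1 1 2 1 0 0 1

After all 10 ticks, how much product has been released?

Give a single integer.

t=0: arr=3 -> substrate=0 bound=3 product=0
t=1: arr=0 -> substrate=0 bound=3 product=0
t=2: arr=2 -> substrate=2 bound=3 product=0
t=3: arr=1 -> substrate=3 bound=3 product=0
t=4: arr=1 -> substrate=1 bound=3 product=3
t=5: arr=2 -> substrate=3 bound=3 product=3
t=6: arr=1 -> substrate=4 bound=3 product=3
t=7: arr=0 -> substrate=4 bound=3 product=3
t=8: arr=0 -> substrate=1 bound=3 product=6
t=9: arr=1 -> substrate=2 bound=3 product=6

Answer: 6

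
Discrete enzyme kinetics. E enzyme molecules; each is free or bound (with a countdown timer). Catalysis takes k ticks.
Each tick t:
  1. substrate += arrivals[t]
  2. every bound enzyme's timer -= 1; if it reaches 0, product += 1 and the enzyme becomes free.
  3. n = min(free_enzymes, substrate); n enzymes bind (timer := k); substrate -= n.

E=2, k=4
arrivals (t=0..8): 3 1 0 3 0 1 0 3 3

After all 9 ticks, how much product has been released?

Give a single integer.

Answer: 4

Derivation:
t=0: arr=3 -> substrate=1 bound=2 product=0
t=1: arr=1 -> substrate=2 bound=2 product=0
t=2: arr=0 -> substrate=2 bound=2 product=0
t=3: arr=3 -> substrate=5 bound=2 product=0
t=4: arr=0 -> substrate=3 bound=2 product=2
t=5: arr=1 -> substrate=4 bound=2 product=2
t=6: arr=0 -> substrate=4 bound=2 product=2
t=7: arr=3 -> substrate=7 bound=2 product=2
t=8: arr=3 -> substrate=8 bound=2 product=4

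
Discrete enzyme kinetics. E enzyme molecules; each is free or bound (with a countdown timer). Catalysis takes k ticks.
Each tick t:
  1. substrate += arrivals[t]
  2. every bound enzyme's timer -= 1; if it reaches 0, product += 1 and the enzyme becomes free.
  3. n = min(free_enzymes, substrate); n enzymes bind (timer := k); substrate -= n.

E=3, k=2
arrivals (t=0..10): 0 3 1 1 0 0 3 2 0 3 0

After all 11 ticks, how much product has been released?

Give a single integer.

Answer: 10

Derivation:
t=0: arr=0 -> substrate=0 bound=0 product=0
t=1: arr=3 -> substrate=0 bound=3 product=0
t=2: arr=1 -> substrate=1 bound=3 product=0
t=3: arr=1 -> substrate=0 bound=2 product=3
t=4: arr=0 -> substrate=0 bound=2 product=3
t=5: arr=0 -> substrate=0 bound=0 product=5
t=6: arr=3 -> substrate=0 bound=3 product=5
t=7: arr=2 -> substrate=2 bound=3 product=5
t=8: arr=0 -> substrate=0 bound=2 product=8
t=9: arr=3 -> substrate=2 bound=3 product=8
t=10: arr=0 -> substrate=0 bound=3 product=10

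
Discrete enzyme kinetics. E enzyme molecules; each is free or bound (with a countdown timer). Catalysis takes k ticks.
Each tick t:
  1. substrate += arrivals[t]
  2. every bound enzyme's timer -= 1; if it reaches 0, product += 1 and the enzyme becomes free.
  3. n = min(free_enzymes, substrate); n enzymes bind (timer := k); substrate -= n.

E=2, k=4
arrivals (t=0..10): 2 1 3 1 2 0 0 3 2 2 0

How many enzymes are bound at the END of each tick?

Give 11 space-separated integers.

Answer: 2 2 2 2 2 2 2 2 2 2 2

Derivation:
t=0: arr=2 -> substrate=0 bound=2 product=0
t=1: arr=1 -> substrate=1 bound=2 product=0
t=2: arr=3 -> substrate=4 bound=2 product=0
t=3: arr=1 -> substrate=5 bound=2 product=0
t=4: arr=2 -> substrate=5 bound=2 product=2
t=5: arr=0 -> substrate=5 bound=2 product=2
t=6: arr=0 -> substrate=5 bound=2 product=2
t=7: arr=3 -> substrate=8 bound=2 product=2
t=8: arr=2 -> substrate=8 bound=2 product=4
t=9: arr=2 -> substrate=10 bound=2 product=4
t=10: arr=0 -> substrate=10 bound=2 product=4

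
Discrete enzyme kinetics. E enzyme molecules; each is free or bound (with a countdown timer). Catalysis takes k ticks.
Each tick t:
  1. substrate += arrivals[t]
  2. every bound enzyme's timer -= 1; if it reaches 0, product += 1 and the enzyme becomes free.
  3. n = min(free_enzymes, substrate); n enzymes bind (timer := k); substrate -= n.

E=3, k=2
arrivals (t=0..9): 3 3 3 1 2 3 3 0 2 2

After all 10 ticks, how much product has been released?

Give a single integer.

t=0: arr=3 -> substrate=0 bound=3 product=0
t=1: arr=3 -> substrate=3 bound=3 product=0
t=2: arr=3 -> substrate=3 bound=3 product=3
t=3: arr=1 -> substrate=4 bound=3 product=3
t=4: arr=2 -> substrate=3 bound=3 product=6
t=5: arr=3 -> substrate=6 bound=3 product=6
t=6: arr=3 -> substrate=6 bound=3 product=9
t=7: arr=0 -> substrate=6 bound=3 product=9
t=8: arr=2 -> substrate=5 bound=3 product=12
t=9: arr=2 -> substrate=7 bound=3 product=12

Answer: 12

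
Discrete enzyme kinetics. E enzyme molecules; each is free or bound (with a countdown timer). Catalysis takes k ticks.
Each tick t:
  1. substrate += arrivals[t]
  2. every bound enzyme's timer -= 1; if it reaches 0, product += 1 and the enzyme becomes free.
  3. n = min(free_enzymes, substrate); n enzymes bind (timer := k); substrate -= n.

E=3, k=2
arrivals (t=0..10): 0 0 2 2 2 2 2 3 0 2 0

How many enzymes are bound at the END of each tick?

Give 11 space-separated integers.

Answer: 0 0 2 3 3 3 3 3 3 3 3

Derivation:
t=0: arr=0 -> substrate=0 bound=0 product=0
t=1: arr=0 -> substrate=0 bound=0 product=0
t=2: arr=2 -> substrate=0 bound=2 product=0
t=3: arr=2 -> substrate=1 bound=3 product=0
t=4: arr=2 -> substrate=1 bound=3 product=2
t=5: arr=2 -> substrate=2 bound=3 product=3
t=6: arr=2 -> substrate=2 bound=3 product=5
t=7: arr=3 -> substrate=4 bound=3 product=6
t=8: arr=0 -> substrate=2 bound=3 product=8
t=9: arr=2 -> substrate=3 bound=3 product=9
t=10: arr=0 -> substrate=1 bound=3 product=11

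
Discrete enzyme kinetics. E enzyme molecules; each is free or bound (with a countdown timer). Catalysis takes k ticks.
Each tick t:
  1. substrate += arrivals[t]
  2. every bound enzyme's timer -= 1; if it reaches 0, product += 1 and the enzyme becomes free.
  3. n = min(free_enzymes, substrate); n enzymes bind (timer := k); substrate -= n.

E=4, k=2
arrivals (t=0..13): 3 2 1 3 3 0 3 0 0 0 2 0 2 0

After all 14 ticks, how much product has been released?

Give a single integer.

Answer: 17

Derivation:
t=0: arr=3 -> substrate=0 bound=3 product=0
t=1: arr=2 -> substrate=1 bound=4 product=0
t=2: arr=1 -> substrate=0 bound=3 product=3
t=3: arr=3 -> substrate=1 bound=4 product=4
t=4: arr=3 -> substrate=2 bound=4 product=6
t=5: arr=0 -> substrate=0 bound=4 product=8
t=6: arr=3 -> substrate=1 bound=4 product=10
t=7: arr=0 -> substrate=0 bound=3 product=12
t=8: arr=0 -> substrate=0 bound=1 product=14
t=9: arr=0 -> substrate=0 bound=0 product=15
t=10: arr=2 -> substrate=0 bound=2 product=15
t=11: arr=0 -> substrate=0 bound=2 product=15
t=12: arr=2 -> substrate=0 bound=2 product=17
t=13: arr=0 -> substrate=0 bound=2 product=17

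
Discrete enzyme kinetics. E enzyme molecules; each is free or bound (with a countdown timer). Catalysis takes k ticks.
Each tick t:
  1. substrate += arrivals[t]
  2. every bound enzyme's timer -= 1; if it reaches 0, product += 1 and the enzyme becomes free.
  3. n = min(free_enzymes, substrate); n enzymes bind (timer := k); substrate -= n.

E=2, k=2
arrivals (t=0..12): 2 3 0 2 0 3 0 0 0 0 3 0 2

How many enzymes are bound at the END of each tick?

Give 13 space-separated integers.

t=0: arr=2 -> substrate=0 bound=2 product=0
t=1: arr=3 -> substrate=3 bound=2 product=0
t=2: arr=0 -> substrate=1 bound=2 product=2
t=3: arr=2 -> substrate=3 bound=2 product=2
t=4: arr=0 -> substrate=1 bound=2 product=4
t=5: arr=3 -> substrate=4 bound=2 product=4
t=6: arr=0 -> substrate=2 bound=2 product=6
t=7: arr=0 -> substrate=2 bound=2 product=6
t=8: arr=0 -> substrate=0 bound=2 product=8
t=9: arr=0 -> substrate=0 bound=2 product=8
t=10: arr=3 -> substrate=1 bound=2 product=10
t=11: arr=0 -> substrate=1 bound=2 product=10
t=12: arr=2 -> substrate=1 bound=2 product=12

Answer: 2 2 2 2 2 2 2 2 2 2 2 2 2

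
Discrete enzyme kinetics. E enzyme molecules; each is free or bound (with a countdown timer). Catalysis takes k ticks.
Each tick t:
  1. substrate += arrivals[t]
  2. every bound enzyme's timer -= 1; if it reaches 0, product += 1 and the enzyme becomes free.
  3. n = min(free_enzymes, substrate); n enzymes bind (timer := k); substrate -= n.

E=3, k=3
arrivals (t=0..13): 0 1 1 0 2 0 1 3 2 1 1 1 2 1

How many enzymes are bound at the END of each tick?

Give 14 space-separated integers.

Answer: 0 1 2 2 3 2 3 3 3 3 3 3 3 3

Derivation:
t=0: arr=0 -> substrate=0 bound=0 product=0
t=1: arr=1 -> substrate=0 bound=1 product=0
t=2: arr=1 -> substrate=0 bound=2 product=0
t=3: arr=0 -> substrate=0 bound=2 product=0
t=4: arr=2 -> substrate=0 bound=3 product=1
t=5: arr=0 -> substrate=0 bound=2 product=2
t=6: arr=1 -> substrate=0 bound=3 product=2
t=7: arr=3 -> substrate=1 bound=3 product=4
t=8: arr=2 -> substrate=3 bound=3 product=4
t=9: arr=1 -> substrate=3 bound=3 product=5
t=10: arr=1 -> substrate=2 bound=3 product=7
t=11: arr=1 -> substrate=3 bound=3 product=7
t=12: arr=2 -> substrate=4 bound=3 product=8
t=13: arr=1 -> substrate=3 bound=3 product=10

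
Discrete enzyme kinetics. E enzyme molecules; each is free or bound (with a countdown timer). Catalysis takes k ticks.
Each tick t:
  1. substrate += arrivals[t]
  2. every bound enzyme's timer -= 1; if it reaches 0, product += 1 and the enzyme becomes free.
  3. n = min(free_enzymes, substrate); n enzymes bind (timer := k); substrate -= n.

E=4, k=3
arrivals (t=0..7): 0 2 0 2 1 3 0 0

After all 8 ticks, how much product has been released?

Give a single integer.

Answer: 5

Derivation:
t=0: arr=0 -> substrate=0 bound=0 product=0
t=1: arr=2 -> substrate=0 bound=2 product=0
t=2: arr=0 -> substrate=0 bound=2 product=0
t=3: arr=2 -> substrate=0 bound=4 product=0
t=4: arr=1 -> substrate=0 bound=3 product=2
t=5: arr=3 -> substrate=2 bound=4 product=2
t=6: arr=0 -> substrate=0 bound=4 product=4
t=7: arr=0 -> substrate=0 bound=3 product=5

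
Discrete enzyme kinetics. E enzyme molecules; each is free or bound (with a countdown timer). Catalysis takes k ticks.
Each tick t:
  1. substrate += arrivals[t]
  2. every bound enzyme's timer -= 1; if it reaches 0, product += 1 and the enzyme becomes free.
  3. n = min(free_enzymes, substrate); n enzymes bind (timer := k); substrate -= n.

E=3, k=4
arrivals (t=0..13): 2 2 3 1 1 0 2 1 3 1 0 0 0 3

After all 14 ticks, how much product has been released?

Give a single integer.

t=0: arr=2 -> substrate=0 bound=2 product=0
t=1: arr=2 -> substrate=1 bound=3 product=0
t=2: arr=3 -> substrate=4 bound=3 product=0
t=3: arr=1 -> substrate=5 bound=3 product=0
t=4: arr=1 -> substrate=4 bound=3 product=2
t=5: arr=0 -> substrate=3 bound=3 product=3
t=6: arr=2 -> substrate=5 bound=3 product=3
t=7: arr=1 -> substrate=6 bound=3 product=3
t=8: arr=3 -> substrate=7 bound=3 product=5
t=9: arr=1 -> substrate=7 bound=3 product=6
t=10: arr=0 -> substrate=7 bound=3 product=6
t=11: arr=0 -> substrate=7 bound=3 product=6
t=12: arr=0 -> substrate=5 bound=3 product=8
t=13: arr=3 -> substrate=7 bound=3 product=9

Answer: 9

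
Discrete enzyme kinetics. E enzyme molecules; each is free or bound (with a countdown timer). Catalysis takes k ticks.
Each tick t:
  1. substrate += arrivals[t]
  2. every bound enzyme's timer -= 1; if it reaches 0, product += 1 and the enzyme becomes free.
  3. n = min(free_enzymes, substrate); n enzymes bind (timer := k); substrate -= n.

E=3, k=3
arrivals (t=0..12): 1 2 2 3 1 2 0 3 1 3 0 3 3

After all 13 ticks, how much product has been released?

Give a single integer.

Answer: 10

Derivation:
t=0: arr=1 -> substrate=0 bound=1 product=0
t=1: arr=2 -> substrate=0 bound=3 product=0
t=2: arr=2 -> substrate=2 bound=3 product=0
t=3: arr=3 -> substrate=4 bound=3 product=1
t=4: arr=1 -> substrate=3 bound=3 product=3
t=5: arr=2 -> substrate=5 bound=3 product=3
t=6: arr=0 -> substrate=4 bound=3 product=4
t=7: arr=3 -> substrate=5 bound=3 product=6
t=8: arr=1 -> substrate=6 bound=3 product=6
t=9: arr=3 -> substrate=8 bound=3 product=7
t=10: arr=0 -> substrate=6 bound=3 product=9
t=11: arr=3 -> substrate=9 bound=3 product=9
t=12: arr=3 -> substrate=11 bound=3 product=10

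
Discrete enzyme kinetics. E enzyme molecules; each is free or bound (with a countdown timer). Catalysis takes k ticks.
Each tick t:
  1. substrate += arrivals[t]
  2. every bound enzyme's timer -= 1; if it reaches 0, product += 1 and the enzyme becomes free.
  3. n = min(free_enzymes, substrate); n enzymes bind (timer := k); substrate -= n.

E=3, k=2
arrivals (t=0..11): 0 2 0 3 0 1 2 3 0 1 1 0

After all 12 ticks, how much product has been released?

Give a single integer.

t=0: arr=0 -> substrate=0 bound=0 product=0
t=1: arr=2 -> substrate=0 bound=2 product=0
t=2: arr=0 -> substrate=0 bound=2 product=0
t=3: arr=3 -> substrate=0 bound=3 product=2
t=4: arr=0 -> substrate=0 bound=3 product=2
t=5: arr=1 -> substrate=0 bound=1 product=5
t=6: arr=2 -> substrate=0 bound=3 product=5
t=7: arr=3 -> substrate=2 bound=3 product=6
t=8: arr=0 -> substrate=0 bound=3 product=8
t=9: arr=1 -> substrate=0 bound=3 product=9
t=10: arr=1 -> substrate=0 bound=2 product=11
t=11: arr=0 -> substrate=0 bound=1 product=12

Answer: 12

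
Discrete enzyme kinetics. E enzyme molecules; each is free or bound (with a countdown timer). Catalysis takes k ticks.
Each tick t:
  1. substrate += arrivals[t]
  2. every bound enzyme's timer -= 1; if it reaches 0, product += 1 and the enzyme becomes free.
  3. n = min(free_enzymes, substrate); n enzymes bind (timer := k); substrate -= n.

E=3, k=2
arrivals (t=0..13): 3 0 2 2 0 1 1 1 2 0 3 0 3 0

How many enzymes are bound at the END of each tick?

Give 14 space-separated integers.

Answer: 3 3 2 3 2 2 2 2 3 2 3 3 3 3

Derivation:
t=0: arr=3 -> substrate=0 bound=3 product=0
t=1: arr=0 -> substrate=0 bound=3 product=0
t=2: arr=2 -> substrate=0 bound=2 product=3
t=3: arr=2 -> substrate=1 bound=3 product=3
t=4: arr=0 -> substrate=0 bound=2 product=5
t=5: arr=1 -> substrate=0 bound=2 product=6
t=6: arr=1 -> substrate=0 bound=2 product=7
t=7: arr=1 -> substrate=0 bound=2 product=8
t=8: arr=2 -> substrate=0 bound=3 product=9
t=9: arr=0 -> substrate=0 bound=2 product=10
t=10: arr=3 -> substrate=0 bound=3 product=12
t=11: arr=0 -> substrate=0 bound=3 product=12
t=12: arr=3 -> substrate=0 bound=3 product=15
t=13: arr=0 -> substrate=0 bound=3 product=15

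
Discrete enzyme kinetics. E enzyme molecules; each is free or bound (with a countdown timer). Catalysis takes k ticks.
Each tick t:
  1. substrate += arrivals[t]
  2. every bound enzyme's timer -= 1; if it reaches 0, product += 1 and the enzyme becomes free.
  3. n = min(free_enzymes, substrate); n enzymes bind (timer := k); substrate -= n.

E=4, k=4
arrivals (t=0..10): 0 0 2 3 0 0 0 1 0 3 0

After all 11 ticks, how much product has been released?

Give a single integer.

t=0: arr=0 -> substrate=0 bound=0 product=0
t=1: arr=0 -> substrate=0 bound=0 product=0
t=2: arr=2 -> substrate=0 bound=2 product=0
t=3: arr=3 -> substrate=1 bound=4 product=0
t=4: arr=0 -> substrate=1 bound=4 product=0
t=5: arr=0 -> substrate=1 bound=4 product=0
t=6: arr=0 -> substrate=0 bound=3 product=2
t=7: arr=1 -> substrate=0 bound=2 product=4
t=8: arr=0 -> substrate=0 bound=2 product=4
t=9: arr=3 -> substrate=1 bound=4 product=4
t=10: arr=0 -> substrate=0 bound=4 product=5

Answer: 5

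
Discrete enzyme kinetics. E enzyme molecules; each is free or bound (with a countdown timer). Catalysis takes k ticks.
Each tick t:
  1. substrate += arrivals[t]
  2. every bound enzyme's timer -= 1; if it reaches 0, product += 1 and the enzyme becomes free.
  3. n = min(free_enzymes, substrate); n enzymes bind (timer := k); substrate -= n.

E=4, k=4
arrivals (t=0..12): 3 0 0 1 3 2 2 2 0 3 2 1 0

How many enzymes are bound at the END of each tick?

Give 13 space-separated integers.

Answer: 3 3 3 4 4 4 4 4 4 4 4 4 4

Derivation:
t=0: arr=3 -> substrate=0 bound=3 product=0
t=1: arr=0 -> substrate=0 bound=3 product=0
t=2: arr=0 -> substrate=0 bound=3 product=0
t=3: arr=1 -> substrate=0 bound=4 product=0
t=4: arr=3 -> substrate=0 bound=4 product=3
t=5: arr=2 -> substrate=2 bound=4 product=3
t=6: arr=2 -> substrate=4 bound=4 product=3
t=7: arr=2 -> substrate=5 bound=4 product=4
t=8: arr=0 -> substrate=2 bound=4 product=7
t=9: arr=3 -> substrate=5 bound=4 product=7
t=10: arr=2 -> substrate=7 bound=4 product=7
t=11: arr=1 -> substrate=7 bound=4 product=8
t=12: arr=0 -> substrate=4 bound=4 product=11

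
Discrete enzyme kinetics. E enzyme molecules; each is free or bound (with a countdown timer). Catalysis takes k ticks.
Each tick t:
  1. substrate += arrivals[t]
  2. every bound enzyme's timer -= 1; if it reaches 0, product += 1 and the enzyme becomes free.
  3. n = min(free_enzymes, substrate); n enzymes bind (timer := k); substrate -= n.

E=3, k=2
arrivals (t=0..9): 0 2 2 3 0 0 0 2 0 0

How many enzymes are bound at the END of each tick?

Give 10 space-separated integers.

t=0: arr=0 -> substrate=0 bound=0 product=0
t=1: arr=2 -> substrate=0 bound=2 product=0
t=2: arr=2 -> substrate=1 bound=3 product=0
t=3: arr=3 -> substrate=2 bound=3 product=2
t=4: arr=0 -> substrate=1 bound=3 product=3
t=5: arr=0 -> substrate=0 bound=2 product=5
t=6: arr=0 -> substrate=0 bound=1 product=6
t=7: arr=2 -> substrate=0 bound=2 product=7
t=8: arr=0 -> substrate=0 bound=2 product=7
t=9: arr=0 -> substrate=0 bound=0 product=9

Answer: 0 2 3 3 3 2 1 2 2 0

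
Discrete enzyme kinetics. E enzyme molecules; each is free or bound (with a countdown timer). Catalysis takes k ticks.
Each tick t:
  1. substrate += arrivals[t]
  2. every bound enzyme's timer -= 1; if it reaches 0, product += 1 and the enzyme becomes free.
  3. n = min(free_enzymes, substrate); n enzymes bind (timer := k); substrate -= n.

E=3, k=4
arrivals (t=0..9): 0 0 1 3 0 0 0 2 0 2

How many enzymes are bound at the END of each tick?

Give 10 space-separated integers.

t=0: arr=0 -> substrate=0 bound=0 product=0
t=1: arr=0 -> substrate=0 bound=0 product=0
t=2: arr=1 -> substrate=0 bound=1 product=0
t=3: arr=3 -> substrate=1 bound=3 product=0
t=4: arr=0 -> substrate=1 bound=3 product=0
t=5: arr=0 -> substrate=1 bound=3 product=0
t=6: arr=0 -> substrate=0 bound=3 product=1
t=7: arr=2 -> substrate=0 bound=3 product=3
t=8: arr=0 -> substrate=0 bound=3 product=3
t=9: arr=2 -> substrate=2 bound=3 product=3

Answer: 0 0 1 3 3 3 3 3 3 3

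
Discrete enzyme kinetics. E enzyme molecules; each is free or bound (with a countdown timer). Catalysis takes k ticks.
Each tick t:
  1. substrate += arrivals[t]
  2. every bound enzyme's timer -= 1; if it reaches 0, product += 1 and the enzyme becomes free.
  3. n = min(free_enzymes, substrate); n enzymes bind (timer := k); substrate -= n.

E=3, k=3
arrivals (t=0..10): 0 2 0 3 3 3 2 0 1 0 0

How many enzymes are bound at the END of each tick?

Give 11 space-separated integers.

t=0: arr=0 -> substrate=0 bound=0 product=0
t=1: arr=2 -> substrate=0 bound=2 product=0
t=2: arr=0 -> substrate=0 bound=2 product=0
t=3: arr=3 -> substrate=2 bound=3 product=0
t=4: arr=3 -> substrate=3 bound=3 product=2
t=5: arr=3 -> substrate=6 bound=3 product=2
t=6: arr=2 -> substrate=7 bound=3 product=3
t=7: arr=0 -> substrate=5 bound=3 product=5
t=8: arr=1 -> substrate=6 bound=3 product=5
t=9: arr=0 -> substrate=5 bound=3 product=6
t=10: arr=0 -> substrate=3 bound=3 product=8

Answer: 0 2 2 3 3 3 3 3 3 3 3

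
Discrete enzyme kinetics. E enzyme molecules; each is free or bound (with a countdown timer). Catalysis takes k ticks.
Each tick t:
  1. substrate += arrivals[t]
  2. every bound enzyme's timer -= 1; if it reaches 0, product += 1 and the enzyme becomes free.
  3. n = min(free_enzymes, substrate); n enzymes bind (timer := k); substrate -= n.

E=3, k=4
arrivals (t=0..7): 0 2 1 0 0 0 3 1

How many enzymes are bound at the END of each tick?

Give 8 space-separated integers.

t=0: arr=0 -> substrate=0 bound=0 product=0
t=1: arr=2 -> substrate=0 bound=2 product=0
t=2: arr=1 -> substrate=0 bound=3 product=0
t=3: arr=0 -> substrate=0 bound=3 product=0
t=4: arr=0 -> substrate=0 bound=3 product=0
t=5: arr=0 -> substrate=0 bound=1 product=2
t=6: arr=3 -> substrate=0 bound=3 product=3
t=7: arr=1 -> substrate=1 bound=3 product=3

Answer: 0 2 3 3 3 1 3 3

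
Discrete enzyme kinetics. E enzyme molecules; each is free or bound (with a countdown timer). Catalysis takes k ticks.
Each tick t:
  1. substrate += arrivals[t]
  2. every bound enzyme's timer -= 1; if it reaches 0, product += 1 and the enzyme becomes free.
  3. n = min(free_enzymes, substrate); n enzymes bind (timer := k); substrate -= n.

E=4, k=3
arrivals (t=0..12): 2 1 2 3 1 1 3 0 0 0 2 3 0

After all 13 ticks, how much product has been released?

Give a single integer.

t=0: arr=2 -> substrate=0 bound=2 product=0
t=1: arr=1 -> substrate=0 bound=3 product=0
t=2: arr=2 -> substrate=1 bound=4 product=0
t=3: arr=3 -> substrate=2 bound=4 product=2
t=4: arr=1 -> substrate=2 bound=4 product=3
t=5: arr=1 -> substrate=2 bound=4 product=4
t=6: arr=3 -> substrate=3 bound=4 product=6
t=7: arr=0 -> substrate=2 bound=4 product=7
t=8: arr=0 -> substrate=1 bound=4 product=8
t=9: arr=0 -> substrate=0 bound=3 product=10
t=10: arr=2 -> substrate=0 bound=4 product=11
t=11: arr=3 -> substrate=2 bound=4 product=12
t=12: arr=0 -> substrate=1 bound=4 product=13

Answer: 13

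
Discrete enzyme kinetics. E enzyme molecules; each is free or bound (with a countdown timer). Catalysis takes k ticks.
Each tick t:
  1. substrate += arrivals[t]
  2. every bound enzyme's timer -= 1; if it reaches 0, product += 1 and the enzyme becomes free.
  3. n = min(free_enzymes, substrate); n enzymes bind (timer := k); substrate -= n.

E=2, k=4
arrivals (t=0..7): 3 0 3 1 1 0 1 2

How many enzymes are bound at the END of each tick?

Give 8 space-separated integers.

Answer: 2 2 2 2 2 2 2 2

Derivation:
t=0: arr=3 -> substrate=1 bound=2 product=0
t=1: arr=0 -> substrate=1 bound=2 product=0
t=2: arr=3 -> substrate=4 bound=2 product=0
t=3: arr=1 -> substrate=5 bound=2 product=0
t=4: arr=1 -> substrate=4 bound=2 product=2
t=5: arr=0 -> substrate=4 bound=2 product=2
t=6: arr=1 -> substrate=5 bound=2 product=2
t=7: arr=2 -> substrate=7 bound=2 product=2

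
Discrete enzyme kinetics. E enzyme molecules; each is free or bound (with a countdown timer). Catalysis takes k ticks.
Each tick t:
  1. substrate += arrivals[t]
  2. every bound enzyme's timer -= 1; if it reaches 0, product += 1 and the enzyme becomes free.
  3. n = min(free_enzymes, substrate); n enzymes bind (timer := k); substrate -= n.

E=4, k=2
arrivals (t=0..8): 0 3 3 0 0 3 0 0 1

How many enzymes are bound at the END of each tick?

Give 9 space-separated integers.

t=0: arr=0 -> substrate=0 bound=0 product=0
t=1: arr=3 -> substrate=0 bound=3 product=0
t=2: arr=3 -> substrate=2 bound=4 product=0
t=3: arr=0 -> substrate=0 bound=3 product=3
t=4: arr=0 -> substrate=0 bound=2 product=4
t=5: arr=3 -> substrate=0 bound=3 product=6
t=6: arr=0 -> substrate=0 bound=3 product=6
t=7: arr=0 -> substrate=0 bound=0 product=9
t=8: arr=1 -> substrate=0 bound=1 product=9

Answer: 0 3 4 3 2 3 3 0 1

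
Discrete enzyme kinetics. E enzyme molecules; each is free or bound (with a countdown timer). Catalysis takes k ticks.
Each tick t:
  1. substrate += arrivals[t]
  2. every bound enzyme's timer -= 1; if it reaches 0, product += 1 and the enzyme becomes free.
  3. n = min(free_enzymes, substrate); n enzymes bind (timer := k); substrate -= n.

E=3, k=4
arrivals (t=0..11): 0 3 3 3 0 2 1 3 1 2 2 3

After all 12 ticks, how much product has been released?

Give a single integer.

t=0: arr=0 -> substrate=0 bound=0 product=0
t=1: arr=3 -> substrate=0 bound=3 product=0
t=2: arr=3 -> substrate=3 bound=3 product=0
t=3: arr=3 -> substrate=6 bound=3 product=0
t=4: arr=0 -> substrate=6 bound=3 product=0
t=5: arr=2 -> substrate=5 bound=3 product=3
t=6: arr=1 -> substrate=6 bound=3 product=3
t=7: arr=3 -> substrate=9 bound=3 product=3
t=8: arr=1 -> substrate=10 bound=3 product=3
t=9: arr=2 -> substrate=9 bound=3 product=6
t=10: arr=2 -> substrate=11 bound=3 product=6
t=11: arr=3 -> substrate=14 bound=3 product=6

Answer: 6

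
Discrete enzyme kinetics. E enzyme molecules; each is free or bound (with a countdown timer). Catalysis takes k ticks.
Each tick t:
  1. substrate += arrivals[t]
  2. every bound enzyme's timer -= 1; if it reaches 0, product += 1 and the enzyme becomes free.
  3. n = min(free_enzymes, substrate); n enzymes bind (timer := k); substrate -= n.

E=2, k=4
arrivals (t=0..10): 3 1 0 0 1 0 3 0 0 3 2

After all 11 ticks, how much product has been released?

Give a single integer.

Answer: 4

Derivation:
t=0: arr=3 -> substrate=1 bound=2 product=0
t=1: arr=1 -> substrate=2 bound=2 product=0
t=2: arr=0 -> substrate=2 bound=2 product=0
t=3: arr=0 -> substrate=2 bound=2 product=0
t=4: arr=1 -> substrate=1 bound=2 product=2
t=5: arr=0 -> substrate=1 bound=2 product=2
t=6: arr=3 -> substrate=4 bound=2 product=2
t=7: arr=0 -> substrate=4 bound=2 product=2
t=8: arr=0 -> substrate=2 bound=2 product=4
t=9: arr=3 -> substrate=5 bound=2 product=4
t=10: arr=2 -> substrate=7 bound=2 product=4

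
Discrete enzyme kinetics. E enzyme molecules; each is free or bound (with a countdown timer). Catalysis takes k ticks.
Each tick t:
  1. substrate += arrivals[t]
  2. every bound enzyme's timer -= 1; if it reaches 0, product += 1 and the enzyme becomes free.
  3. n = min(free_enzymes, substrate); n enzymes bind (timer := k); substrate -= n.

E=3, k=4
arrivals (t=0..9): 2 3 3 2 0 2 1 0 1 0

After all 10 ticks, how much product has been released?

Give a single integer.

t=0: arr=2 -> substrate=0 bound=2 product=0
t=1: arr=3 -> substrate=2 bound=3 product=0
t=2: arr=3 -> substrate=5 bound=3 product=0
t=3: arr=2 -> substrate=7 bound=3 product=0
t=4: arr=0 -> substrate=5 bound=3 product=2
t=5: arr=2 -> substrate=6 bound=3 product=3
t=6: arr=1 -> substrate=7 bound=3 product=3
t=7: arr=0 -> substrate=7 bound=3 product=3
t=8: arr=1 -> substrate=6 bound=3 product=5
t=9: arr=0 -> substrate=5 bound=3 product=6

Answer: 6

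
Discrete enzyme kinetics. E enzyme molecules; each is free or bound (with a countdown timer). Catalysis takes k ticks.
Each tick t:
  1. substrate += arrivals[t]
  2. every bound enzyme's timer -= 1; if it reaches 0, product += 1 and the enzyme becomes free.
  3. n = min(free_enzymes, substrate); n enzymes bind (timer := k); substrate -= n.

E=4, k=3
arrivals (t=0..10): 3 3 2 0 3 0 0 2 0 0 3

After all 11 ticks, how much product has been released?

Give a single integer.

Answer: 12

Derivation:
t=0: arr=3 -> substrate=0 bound=3 product=0
t=1: arr=3 -> substrate=2 bound=4 product=0
t=2: arr=2 -> substrate=4 bound=4 product=0
t=3: arr=0 -> substrate=1 bound=4 product=3
t=4: arr=3 -> substrate=3 bound=4 product=4
t=5: arr=0 -> substrate=3 bound=4 product=4
t=6: arr=0 -> substrate=0 bound=4 product=7
t=7: arr=2 -> substrate=1 bound=4 product=8
t=8: arr=0 -> substrate=1 bound=4 product=8
t=9: arr=0 -> substrate=0 bound=2 product=11
t=10: arr=3 -> substrate=0 bound=4 product=12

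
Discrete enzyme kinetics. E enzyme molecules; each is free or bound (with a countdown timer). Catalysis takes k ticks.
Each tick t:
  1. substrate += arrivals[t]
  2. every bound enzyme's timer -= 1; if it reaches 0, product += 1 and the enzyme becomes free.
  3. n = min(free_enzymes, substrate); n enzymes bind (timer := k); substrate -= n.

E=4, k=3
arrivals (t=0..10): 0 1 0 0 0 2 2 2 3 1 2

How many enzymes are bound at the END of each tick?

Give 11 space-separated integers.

t=0: arr=0 -> substrate=0 bound=0 product=0
t=1: arr=1 -> substrate=0 bound=1 product=0
t=2: arr=0 -> substrate=0 bound=1 product=0
t=3: arr=0 -> substrate=0 bound=1 product=0
t=4: arr=0 -> substrate=0 bound=0 product=1
t=5: arr=2 -> substrate=0 bound=2 product=1
t=6: arr=2 -> substrate=0 bound=4 product=1
t=7: arr=2 -> substrate=2 bound=4 product=1
t=8: arr=3 -> substrate=3 bound=4 product=3
t=9: arr=1 -> substrate=2 bound=4 product=5
t=10: arr=2 -> substrate=4 bound=4 product=5

Answer: 0 1 1 1 0 2 4 4 4 4 4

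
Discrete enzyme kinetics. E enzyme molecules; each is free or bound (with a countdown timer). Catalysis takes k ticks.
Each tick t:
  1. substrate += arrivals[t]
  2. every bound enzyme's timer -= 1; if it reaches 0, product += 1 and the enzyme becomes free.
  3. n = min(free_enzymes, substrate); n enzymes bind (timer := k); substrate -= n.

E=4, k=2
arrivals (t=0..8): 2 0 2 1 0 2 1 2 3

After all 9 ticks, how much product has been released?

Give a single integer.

Answer: 8

Derivation:
t=0: arr=2 -> substrate=0 bound=2 product=0
t=1: arr=0 -> substrate=0 bound=2 product=0
t=2: arr=2 -> substrate=0 bound=2 product=2
t=3: arr=1 -> substrate=0 bound=3 product=2
t=4: arr=0 -> substrate=0 bound=1 product=4
t=5: arr=2 -> substrate=0 bound=2 product=5
t=6: arr=1 -> substrate=0 bound=3 product=5
t=7: arr=2 -> substrate=0 bound=3 product=7
t=8: arr=3 -> substrate=1 bound=4 product=8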